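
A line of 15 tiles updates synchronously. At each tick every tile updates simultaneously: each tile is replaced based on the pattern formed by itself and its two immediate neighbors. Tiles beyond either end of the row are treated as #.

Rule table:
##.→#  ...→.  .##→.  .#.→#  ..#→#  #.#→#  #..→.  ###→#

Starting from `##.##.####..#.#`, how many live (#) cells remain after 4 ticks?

tick 1: ###.##.###.###.
tick 2: ####.##.###.###
tick 3: #####.##.###.##
tick 4: ######.##.###.#
count of #: 12

12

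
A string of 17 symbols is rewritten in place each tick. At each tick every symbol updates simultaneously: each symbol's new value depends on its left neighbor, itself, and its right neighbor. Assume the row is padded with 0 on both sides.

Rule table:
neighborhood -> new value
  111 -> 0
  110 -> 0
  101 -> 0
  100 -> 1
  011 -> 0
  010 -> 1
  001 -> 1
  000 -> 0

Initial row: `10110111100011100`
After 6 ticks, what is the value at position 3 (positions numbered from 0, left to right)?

1

tick 1: 10000000010100010
tick 2: 11000000110110111
tick 3: 00100001000000000
tick 4: 01110011100000000
tick 5: 10001100010000000
tick 6: 11010010111000000
position 3 holds 1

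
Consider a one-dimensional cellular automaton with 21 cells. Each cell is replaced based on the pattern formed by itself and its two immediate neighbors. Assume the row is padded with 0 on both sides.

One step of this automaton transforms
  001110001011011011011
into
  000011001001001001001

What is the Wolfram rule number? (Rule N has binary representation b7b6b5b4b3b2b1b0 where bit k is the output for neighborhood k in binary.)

84

position 3: 111 → 0  (bit 7 = 0)
position 4: 110 → 1  (bit 6 = 1)
position 9: 101 → 0  (bit 5 = 0)
position 5: 100 → 1  (bit 4 = 1)
position 2: 011 → 0  (bit 3 = 0)
position 8: 010 → 1  (bit 2 = 1)
position 1: 001 → 0  (bit 1 = 0)
position 0: 000 → 0  (bit 0 = 0)
bits b7..b0 = 01010100 = 84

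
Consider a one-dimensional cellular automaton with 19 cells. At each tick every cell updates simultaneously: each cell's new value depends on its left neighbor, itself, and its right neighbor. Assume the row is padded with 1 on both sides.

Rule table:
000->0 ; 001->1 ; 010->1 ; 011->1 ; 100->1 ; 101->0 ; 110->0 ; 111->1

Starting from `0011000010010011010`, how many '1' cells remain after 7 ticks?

15

1110100111111110010
1100111111111101110
1011111111111001100
0011111111110111011
1111111111100110011
1111111111011101111
1111111110011001111
count of 1: 15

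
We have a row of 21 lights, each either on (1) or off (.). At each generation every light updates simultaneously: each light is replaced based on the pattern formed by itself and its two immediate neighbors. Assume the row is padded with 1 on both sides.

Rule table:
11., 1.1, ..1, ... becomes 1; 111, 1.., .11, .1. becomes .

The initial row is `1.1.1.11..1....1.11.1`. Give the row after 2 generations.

.11.1.1.1..1..11.1.11

11.1.1.1.1..111.1.11.
.11.1.1.1..1..11.1.11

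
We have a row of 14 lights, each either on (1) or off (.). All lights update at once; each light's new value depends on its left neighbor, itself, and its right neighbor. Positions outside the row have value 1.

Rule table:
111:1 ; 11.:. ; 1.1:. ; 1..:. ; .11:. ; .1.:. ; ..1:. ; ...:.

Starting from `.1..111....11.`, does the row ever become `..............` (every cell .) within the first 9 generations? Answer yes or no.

.....1........
..............
all cells are . at generation 2

yes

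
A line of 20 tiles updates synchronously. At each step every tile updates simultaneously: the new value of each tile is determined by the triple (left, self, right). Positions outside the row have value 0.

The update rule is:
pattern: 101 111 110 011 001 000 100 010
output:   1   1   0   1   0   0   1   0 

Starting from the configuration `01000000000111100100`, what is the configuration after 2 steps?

step 1: 00100000000111010010
step 2: 00010000000110101001

00010000000110101001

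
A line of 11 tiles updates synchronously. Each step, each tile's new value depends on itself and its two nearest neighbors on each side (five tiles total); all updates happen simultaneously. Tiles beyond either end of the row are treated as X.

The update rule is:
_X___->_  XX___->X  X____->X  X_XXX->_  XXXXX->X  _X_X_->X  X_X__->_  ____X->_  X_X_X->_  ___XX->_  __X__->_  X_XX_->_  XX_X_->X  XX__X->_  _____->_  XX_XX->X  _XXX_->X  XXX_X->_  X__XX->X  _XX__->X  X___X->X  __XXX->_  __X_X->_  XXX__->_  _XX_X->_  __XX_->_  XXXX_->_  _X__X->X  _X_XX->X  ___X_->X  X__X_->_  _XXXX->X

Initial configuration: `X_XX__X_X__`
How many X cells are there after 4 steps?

_X_X___X_XX
X_X__XX_X_X
_X_XX__X_X_
X_X_X___X_X
count of X: 5

5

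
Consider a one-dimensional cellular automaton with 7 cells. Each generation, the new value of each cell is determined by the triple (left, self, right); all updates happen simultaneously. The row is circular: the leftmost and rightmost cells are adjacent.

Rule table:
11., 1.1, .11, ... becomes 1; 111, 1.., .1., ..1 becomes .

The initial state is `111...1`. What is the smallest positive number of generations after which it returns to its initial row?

14

..1.1.1
...1.1.
11..1..
11.....
11.111.
1111.11
...111.
11.1.1.
111.1.1
..11.11
..11111
..1...1
....1..
111...1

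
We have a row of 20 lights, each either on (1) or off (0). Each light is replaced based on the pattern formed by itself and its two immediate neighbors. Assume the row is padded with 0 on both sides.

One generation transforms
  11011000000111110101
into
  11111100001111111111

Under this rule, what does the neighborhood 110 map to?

1

At position 1 the neighborhood is 110; the next row has 1 there.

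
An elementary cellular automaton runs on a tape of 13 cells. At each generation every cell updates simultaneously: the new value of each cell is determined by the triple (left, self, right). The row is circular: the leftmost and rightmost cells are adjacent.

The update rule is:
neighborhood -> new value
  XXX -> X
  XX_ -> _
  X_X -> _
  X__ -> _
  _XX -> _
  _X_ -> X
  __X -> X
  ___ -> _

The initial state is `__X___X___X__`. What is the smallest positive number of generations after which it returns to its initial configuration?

generation 1: _XX__XX__XX__
generation 2: X___X___X____
generation 3: X__XX__XX___X
generation 4: __X___X____X_
generation 5: _XX__XX___XX_
generation 6: X___X____X___
generation 7: X__XX___XX__X
generation 8: __X____X___X_
generation 9: _XX___XX__XX_
generation 10: X____X___X___
generation 11: X___XX__XX__X
generation 12: ___X___X___X_
generation 13: __XX__XX__XX_
generation 14: _X___X___X___
generation 15: XX__XX__XX___
generation 16: ___X___X____X
generation 17: __XX__XX___XX
generation 18: _X___X____X__
generation 19: XX__XX___XX__
generation 20: ___X____X___X
generation 21: __XX___XX__XX
generation 22: _X____X___X__
generation 23: XX___XX__XX__
generation 24: ____X___X___X
generation 25: ___XX__XX__XX
generation 26: __X___X___X__

26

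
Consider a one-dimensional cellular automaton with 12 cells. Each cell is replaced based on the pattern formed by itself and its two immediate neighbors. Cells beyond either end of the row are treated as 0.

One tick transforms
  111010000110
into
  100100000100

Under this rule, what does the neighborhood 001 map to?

At position 8 the neighborhood is 001; the next row has 0 there.

0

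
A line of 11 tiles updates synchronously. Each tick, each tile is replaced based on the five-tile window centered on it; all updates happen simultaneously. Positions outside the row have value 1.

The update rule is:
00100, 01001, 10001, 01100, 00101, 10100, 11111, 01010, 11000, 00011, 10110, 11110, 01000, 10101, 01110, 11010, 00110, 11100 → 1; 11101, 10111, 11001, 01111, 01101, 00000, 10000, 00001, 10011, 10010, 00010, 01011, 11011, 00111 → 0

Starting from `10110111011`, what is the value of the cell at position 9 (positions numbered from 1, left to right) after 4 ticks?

1

tick 1: 00100010000
tick 2: 00111011001
tick 3: 00010011000
tick 4: 11011011111
position 9 holds 1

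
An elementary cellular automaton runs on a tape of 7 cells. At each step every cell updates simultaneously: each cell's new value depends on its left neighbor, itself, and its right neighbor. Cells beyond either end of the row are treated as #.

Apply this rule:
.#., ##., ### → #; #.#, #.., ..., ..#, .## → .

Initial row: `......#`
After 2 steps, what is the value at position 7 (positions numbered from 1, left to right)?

.......
.......
position 7 holds .

.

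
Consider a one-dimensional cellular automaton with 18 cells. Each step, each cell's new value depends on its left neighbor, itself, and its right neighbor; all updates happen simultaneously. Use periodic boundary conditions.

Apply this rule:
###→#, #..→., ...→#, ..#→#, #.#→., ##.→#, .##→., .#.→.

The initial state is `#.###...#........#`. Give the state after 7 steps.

##.#...###.#....#.

#..##.##..#######.
..#.#..#.#.######.
##....#.....#####.
.#.###..####.####.
#...##.#.###..###.
..##.#....##.#.##.
##.#...###.#....#.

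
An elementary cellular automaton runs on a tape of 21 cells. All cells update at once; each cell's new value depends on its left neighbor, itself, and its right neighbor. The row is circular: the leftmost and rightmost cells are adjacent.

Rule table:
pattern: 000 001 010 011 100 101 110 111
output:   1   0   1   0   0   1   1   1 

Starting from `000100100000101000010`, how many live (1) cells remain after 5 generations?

110100101110111011010
011100110111011101111
101100011011101110111
110101001101110111011
111111000110111011101
count of 1: 15

15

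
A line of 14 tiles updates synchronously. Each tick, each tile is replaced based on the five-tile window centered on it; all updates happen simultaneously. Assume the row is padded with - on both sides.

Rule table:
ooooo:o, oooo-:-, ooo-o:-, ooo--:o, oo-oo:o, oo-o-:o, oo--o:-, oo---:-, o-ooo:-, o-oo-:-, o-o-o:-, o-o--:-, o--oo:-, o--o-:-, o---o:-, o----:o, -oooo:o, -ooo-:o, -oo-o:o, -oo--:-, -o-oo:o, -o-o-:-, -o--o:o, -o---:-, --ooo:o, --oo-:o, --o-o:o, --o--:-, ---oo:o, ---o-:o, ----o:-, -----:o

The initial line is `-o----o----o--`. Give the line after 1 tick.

o--o-o--o-o--o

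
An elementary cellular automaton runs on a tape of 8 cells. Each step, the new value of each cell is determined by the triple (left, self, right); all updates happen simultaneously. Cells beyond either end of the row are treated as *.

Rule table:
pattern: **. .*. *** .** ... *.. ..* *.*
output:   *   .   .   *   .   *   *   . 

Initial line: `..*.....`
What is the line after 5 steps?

**.*...*
.*..*.**
..**..*.
******..
.....***

.....***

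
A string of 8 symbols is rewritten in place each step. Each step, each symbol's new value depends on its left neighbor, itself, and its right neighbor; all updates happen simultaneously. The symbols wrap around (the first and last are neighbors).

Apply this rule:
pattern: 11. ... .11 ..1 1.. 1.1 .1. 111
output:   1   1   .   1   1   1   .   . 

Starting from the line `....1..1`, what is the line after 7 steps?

1111.11.
...11.11
111.11.1
..11.11.
11.11.11
.11.11..
1.11.111

1.11.111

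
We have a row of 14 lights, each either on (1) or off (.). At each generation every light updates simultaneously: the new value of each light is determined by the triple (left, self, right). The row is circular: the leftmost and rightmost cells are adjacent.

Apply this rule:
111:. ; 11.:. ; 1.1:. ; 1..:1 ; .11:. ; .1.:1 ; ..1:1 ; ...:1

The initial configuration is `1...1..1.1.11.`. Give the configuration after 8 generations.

.........11111

11111111.1....
.........11111
111111111.....
.........11111  (repeats generation 2; period 2)
generation 8: .........11111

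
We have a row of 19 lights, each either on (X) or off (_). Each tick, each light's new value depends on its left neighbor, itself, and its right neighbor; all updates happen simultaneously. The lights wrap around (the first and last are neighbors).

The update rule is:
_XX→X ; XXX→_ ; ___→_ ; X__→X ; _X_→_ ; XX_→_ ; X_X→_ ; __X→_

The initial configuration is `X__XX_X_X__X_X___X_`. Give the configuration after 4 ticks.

______X_____X____X_

_X_X_____X____X____
____X_____X____X___
_____X_____X____X__
______X_____X____X_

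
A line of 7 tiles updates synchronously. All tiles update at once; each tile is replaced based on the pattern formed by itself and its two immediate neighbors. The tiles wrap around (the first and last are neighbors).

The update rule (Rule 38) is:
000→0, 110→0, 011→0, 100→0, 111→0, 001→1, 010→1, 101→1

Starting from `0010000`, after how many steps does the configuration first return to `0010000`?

14

step 1: 0110000
step 2: 1000000
step 3: 1000001
step 4: 0000010
step 5: 0000110
step 6: 0001000
step 7: 0011000
step 8: 0100000
step 9: 1100000
step 10: 0000001
step 11: 0000011
step 12: 0000100
step 13: 0001100
step 14: 0010000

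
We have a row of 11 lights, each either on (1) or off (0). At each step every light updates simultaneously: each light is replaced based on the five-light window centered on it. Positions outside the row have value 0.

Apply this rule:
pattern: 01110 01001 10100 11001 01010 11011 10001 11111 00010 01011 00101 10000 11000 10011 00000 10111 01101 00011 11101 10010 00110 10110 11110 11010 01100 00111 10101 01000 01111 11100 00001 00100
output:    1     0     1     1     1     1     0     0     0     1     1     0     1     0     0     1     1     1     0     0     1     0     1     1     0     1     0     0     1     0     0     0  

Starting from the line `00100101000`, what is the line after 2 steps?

step 1: 00000111000
step 2: 00001110100

00001110100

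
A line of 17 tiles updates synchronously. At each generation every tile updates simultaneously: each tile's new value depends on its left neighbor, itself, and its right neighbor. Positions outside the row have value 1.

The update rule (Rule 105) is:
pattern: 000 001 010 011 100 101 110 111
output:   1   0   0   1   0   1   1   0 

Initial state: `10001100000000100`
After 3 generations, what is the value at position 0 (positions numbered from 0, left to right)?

10101101111110000
11011111000010110
01110001011001111
position 0 holds 0

0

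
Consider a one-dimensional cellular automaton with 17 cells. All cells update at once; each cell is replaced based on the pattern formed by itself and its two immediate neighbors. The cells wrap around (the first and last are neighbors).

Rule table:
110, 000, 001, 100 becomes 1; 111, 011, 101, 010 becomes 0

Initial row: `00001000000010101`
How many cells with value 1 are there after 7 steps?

11

step 1: 11110111111100000
step 2: 00010000000111111
step 3: 11101111111000001
step 4: 00100000001111110
step 5: 11011111110000011
step 6: 01000000011111100
step 7: 10111111100000111
count of 1: 11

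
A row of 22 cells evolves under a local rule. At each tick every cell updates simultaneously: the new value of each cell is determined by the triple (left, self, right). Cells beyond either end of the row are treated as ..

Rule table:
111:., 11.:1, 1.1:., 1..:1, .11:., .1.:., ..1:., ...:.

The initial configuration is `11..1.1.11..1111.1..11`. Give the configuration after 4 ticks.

.11......11....1..1..1
..11......11....1..1..
...11......11....1..1.
....11......11....1..1

....11......11....1..1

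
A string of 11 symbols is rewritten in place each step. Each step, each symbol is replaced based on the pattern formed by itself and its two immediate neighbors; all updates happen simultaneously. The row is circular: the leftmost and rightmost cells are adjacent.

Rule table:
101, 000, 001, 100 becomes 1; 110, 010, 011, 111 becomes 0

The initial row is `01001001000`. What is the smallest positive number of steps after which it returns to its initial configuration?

10110110111
01001001000

2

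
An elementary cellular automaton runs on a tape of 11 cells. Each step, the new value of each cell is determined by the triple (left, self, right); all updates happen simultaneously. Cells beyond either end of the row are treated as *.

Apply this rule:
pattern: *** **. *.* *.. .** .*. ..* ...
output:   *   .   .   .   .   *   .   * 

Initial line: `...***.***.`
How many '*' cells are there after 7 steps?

4

.*..*...*..
.*..*.*.*..
.*..*.*.*..  (fixed point — unchanged through step 7)
count of *: 4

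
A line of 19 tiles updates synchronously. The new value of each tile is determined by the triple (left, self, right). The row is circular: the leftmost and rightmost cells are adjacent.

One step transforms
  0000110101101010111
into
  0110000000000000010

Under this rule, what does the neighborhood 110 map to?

0

At position 5 the neighborhood is 110; the next row has 0 there.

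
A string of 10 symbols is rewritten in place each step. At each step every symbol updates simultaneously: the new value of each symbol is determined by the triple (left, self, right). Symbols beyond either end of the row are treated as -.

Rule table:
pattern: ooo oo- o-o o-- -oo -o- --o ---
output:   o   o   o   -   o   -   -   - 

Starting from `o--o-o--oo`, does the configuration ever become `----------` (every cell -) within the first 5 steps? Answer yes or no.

no

----o---oo
--------oo
--------oo  (fixed point — unchanged through step 5)
step 5 is --------oo, still not uniform -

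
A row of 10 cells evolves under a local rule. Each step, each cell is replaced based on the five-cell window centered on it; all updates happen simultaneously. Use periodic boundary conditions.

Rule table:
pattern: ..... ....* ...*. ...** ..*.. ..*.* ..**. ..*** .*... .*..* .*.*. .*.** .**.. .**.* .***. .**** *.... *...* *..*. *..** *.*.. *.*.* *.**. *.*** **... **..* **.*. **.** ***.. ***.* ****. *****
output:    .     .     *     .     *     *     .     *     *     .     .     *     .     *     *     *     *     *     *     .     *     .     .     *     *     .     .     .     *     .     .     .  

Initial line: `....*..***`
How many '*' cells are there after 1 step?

step 1: **.**..***
count of *: 7

7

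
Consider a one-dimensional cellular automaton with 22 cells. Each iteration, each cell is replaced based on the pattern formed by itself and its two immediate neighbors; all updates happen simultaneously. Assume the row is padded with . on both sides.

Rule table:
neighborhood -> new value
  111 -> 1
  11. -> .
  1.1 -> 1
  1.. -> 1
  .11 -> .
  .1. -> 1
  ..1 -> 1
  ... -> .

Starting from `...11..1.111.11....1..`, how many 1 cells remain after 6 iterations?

iteration 1: ..1..1111.1.1..1..111.
iteration 2: .1111.11.111111111.1.1
iteration 3: 1.11.1..1.1111111.1111
iteration 4: 11..111111.11111.1.11.
iteration 5: ..11.1111.1.111.111..1
iteration 6: .1..1.11.111.1.1.1.111
count of 1: 13

13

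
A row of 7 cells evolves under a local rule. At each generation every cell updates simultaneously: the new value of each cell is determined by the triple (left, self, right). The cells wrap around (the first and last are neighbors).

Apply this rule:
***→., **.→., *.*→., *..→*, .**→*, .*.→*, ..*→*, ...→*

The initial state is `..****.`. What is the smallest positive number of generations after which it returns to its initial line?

***...*
...****
****...
*...***
.****..
**...**
..****.

7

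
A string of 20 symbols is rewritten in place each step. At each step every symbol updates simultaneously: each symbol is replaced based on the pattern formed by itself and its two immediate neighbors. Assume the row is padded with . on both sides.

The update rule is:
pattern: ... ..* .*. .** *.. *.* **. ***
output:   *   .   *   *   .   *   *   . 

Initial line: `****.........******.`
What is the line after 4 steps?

step 1: *..*.*******.*....*.
step 2: *..***.....***.**.*.
step 3: *..*.*.***.*.******.
step 4: *..*****.*****....*.

*..*****.*****....*.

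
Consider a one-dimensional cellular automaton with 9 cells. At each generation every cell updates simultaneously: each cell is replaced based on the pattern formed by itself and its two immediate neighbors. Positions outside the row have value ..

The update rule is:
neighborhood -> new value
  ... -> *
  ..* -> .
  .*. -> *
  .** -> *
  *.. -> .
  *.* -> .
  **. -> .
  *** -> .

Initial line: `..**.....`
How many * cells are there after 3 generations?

*.*..****
*.*..*...
*.*..*.**
count of *: 5

5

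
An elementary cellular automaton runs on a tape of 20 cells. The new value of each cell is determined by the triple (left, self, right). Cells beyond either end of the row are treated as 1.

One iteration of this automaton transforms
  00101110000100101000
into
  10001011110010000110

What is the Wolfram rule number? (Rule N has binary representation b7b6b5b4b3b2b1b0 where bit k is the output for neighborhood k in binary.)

89

position 5: 111 → 0  (bit 7 = 0)
position 6: 110 → 1  (bit 6 = 1)
position 3: 101 → 0  (bit 5 = 0)
position 0: 100 → 1  (bit 4 = 1)
position 4: 011 → 1  (bit 3 = 1)
position 2: 010 → 0  (bit 2 = 0)
position 1: 001 → 0  (bit 1 = 0)
position 8: 000 → 1  (bit 0 = 1)
bits b7..b0 = 01011001 = 89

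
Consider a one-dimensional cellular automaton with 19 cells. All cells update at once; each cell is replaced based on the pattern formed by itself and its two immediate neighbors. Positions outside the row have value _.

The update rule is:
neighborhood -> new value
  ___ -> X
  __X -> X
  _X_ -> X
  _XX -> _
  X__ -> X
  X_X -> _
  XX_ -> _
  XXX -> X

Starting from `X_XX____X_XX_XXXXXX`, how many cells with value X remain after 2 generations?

15

generation 1: X___XXXXX_____XXXX_
generation 2: XXXX_XXX_XXXXX_XX_X
count of X: 15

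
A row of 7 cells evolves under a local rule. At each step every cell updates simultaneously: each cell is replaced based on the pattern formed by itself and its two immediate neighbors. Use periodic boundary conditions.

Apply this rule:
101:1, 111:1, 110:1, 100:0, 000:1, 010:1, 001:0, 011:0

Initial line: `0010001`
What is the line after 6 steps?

0010101
0011111
0001111
0100111
1100011
1101001

1101001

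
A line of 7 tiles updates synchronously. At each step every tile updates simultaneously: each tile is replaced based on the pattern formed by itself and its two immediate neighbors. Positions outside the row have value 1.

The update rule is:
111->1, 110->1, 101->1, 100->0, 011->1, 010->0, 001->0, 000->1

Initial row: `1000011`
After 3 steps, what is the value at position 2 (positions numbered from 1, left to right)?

1

1011011
1111111
1111111
position 2 holds 1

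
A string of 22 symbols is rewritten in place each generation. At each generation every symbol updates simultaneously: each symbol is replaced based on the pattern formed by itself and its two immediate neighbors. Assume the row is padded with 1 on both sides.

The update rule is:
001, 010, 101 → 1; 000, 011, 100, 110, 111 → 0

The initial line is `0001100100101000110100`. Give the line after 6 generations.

0100100000110100100010

0010001101111001001101
0110010010000011010010
1000110110000100110111
0001001000001101001000
0011011000010011011001
0100100000110100100010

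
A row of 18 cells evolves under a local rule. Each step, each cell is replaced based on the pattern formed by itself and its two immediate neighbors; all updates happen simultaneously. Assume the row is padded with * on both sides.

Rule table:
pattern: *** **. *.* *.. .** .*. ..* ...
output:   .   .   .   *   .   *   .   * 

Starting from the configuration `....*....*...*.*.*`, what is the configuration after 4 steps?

.............****.

***.****.***.*.*..
.............*.**.
************.*....
.............****.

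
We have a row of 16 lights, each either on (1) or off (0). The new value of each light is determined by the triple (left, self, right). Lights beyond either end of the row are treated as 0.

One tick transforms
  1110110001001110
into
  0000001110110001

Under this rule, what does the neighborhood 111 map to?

0

At position 1 the neighborhood is 111; the next row has 0 there.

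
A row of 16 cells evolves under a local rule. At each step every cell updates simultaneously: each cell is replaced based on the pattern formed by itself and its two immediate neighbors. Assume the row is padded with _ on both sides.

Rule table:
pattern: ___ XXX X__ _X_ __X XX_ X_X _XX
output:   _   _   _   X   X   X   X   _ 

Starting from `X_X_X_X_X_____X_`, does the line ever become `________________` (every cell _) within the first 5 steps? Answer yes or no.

XXXXXXXXX____XX_
________X___X_X_
_______XX__XXXX_
______X_X_X___X_
_____XXXXXX__XX_
step 5 is _____XXXXXX__XX_, still not uniform _

no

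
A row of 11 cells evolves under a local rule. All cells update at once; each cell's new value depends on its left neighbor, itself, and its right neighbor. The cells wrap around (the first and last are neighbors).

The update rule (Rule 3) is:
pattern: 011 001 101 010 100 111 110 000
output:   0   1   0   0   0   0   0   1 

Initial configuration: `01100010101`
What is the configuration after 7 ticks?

00000001100

00001100000
11110001111
00000110000
11111000111
00000011000
11111100011
00000001100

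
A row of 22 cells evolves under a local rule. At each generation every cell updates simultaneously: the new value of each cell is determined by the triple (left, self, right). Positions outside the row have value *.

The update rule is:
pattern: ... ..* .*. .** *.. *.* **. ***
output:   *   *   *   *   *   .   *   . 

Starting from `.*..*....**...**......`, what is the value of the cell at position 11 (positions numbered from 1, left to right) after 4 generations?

.

generation 1: .*********************
generation 2: .*....................
generation 3: .*********************  (repeats generation 1; period 2)
generation 4: .*....................
position 11 holds .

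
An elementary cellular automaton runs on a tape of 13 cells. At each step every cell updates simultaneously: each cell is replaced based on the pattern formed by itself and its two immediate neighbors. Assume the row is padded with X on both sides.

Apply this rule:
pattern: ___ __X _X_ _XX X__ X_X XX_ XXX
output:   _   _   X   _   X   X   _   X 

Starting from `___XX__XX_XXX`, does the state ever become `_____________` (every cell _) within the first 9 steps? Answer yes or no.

X____X___X_XX
_X___XX__XX_X
XXX____X___X_
XX_X___XX__XX
X_XXX____X__X
_X_X_X___XX__
XXXXXXX____X_
XXXXXX_X___XX
XXXXX_XXX___X
step 9 is XXXXX_XXX___X, still not uniform _

no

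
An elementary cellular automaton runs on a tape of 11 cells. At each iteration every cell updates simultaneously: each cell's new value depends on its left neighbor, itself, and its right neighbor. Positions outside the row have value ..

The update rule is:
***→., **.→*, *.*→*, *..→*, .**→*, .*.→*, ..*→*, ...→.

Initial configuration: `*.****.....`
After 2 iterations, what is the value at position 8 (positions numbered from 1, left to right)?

*

***..**....
*.******...
position 8 holds *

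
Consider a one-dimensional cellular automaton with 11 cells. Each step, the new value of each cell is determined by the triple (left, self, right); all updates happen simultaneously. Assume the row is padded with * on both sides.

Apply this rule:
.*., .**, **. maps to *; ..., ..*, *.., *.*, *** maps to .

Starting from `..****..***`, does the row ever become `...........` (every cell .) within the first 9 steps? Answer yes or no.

..*..*..*..
..*..*..*..  (fixed point — unchanged through step 9)
step 9 is ..*..*..*.., still not uniform .

no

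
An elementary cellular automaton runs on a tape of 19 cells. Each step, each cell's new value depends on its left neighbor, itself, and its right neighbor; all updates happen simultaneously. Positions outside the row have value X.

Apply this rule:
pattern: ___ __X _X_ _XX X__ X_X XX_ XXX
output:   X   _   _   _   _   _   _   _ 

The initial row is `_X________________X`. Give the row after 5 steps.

___XXXXXXXXXXXXXXX_

step 1: ___XXXXXXXXXXXXXX__
step 2: _X_________________
step 3: ___XXXXXXXXXXXXXXX_
step 4: _X_________________  (repeats step 2; period 2)
step 5: ___XXXXXXXXXXXXXXX_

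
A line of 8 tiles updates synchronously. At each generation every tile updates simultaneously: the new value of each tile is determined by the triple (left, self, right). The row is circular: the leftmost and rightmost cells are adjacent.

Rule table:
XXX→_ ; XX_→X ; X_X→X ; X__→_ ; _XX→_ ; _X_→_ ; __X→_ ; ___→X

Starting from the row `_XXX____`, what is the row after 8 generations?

XXX___XX

generation 1: ___X_XXX
generation 2: _X__X__X
generation 3: X_______
generation 4: __XXXXX_
generation 5: X_____X_
generation 6: __XXX__X
generation 7: ____X___
generation 8: XXX___XX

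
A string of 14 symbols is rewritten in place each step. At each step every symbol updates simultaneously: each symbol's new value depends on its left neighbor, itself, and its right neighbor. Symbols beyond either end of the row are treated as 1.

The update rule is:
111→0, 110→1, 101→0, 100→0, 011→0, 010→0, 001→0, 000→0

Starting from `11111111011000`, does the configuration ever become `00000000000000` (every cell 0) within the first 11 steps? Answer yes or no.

00000001001000
00000000000000
all cells are 0 at step 2

yes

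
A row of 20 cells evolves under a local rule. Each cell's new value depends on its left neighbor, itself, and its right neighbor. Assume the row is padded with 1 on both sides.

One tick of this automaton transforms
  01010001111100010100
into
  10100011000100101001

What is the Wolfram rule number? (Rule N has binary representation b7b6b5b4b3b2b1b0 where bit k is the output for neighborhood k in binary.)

106

position 8: 111 → 0  (bit 7 = 0)
position 11: 110 → 1  (bit 6 = 1)
position 0: 101 → 1  (bit 5 = 1)
position 4: 100 → 0  (bit 4 = 0)
position 7: 011 → 1  (bit 3 = 1)
position 1: 010 → 0  (bit 2 = 0)
position 6: 001 → 1  (bit 1 = 1)
position 5: 000 → 0  (bit 0 = 0)
bits b7..b0 = 01101010 = 106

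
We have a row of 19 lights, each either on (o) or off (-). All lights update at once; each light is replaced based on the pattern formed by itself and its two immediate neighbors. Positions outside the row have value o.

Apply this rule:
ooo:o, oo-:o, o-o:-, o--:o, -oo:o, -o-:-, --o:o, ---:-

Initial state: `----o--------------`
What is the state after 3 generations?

o--o-o------------o
ooo---o----------oo
oooo-o-o--------ooo

oooo-o-o--------ooo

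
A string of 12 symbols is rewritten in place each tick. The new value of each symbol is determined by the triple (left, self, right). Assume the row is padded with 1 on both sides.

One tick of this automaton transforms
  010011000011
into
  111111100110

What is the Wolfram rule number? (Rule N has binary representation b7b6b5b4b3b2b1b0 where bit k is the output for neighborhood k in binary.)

position 11: 111 → 0  (bit 7 = 0)
position 5: 110 → 1  (bit 6 = 1)
position 0: 101 → 1  (bit 5 = 1)
position 2: 100 → 1  (bit 4 = 1)
position 4: 011 → 1  (bit 3 = 1)
position 1: 010 → 1  (bit 2 = 1)
position 3: 001 → 1  (bit 1 = 1)
position 7: 000 → 0  (bit 0 = 0)
bits b7..b0 = 01111110 = 126

126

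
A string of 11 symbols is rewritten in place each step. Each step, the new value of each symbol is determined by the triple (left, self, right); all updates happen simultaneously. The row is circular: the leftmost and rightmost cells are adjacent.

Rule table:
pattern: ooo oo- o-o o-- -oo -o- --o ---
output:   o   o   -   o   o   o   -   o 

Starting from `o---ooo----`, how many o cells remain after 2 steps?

ooo-oooooo-
ooo-oooooo-
count of o: 9

9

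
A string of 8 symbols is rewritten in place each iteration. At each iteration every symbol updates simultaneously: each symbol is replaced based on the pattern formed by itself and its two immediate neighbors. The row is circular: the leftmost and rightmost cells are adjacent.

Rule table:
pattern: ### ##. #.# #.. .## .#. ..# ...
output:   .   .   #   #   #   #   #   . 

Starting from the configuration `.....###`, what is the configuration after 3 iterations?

iteration 1: #...##..
iteration 2: ##.##.##
iteration 3: ..##.##.

..##.##.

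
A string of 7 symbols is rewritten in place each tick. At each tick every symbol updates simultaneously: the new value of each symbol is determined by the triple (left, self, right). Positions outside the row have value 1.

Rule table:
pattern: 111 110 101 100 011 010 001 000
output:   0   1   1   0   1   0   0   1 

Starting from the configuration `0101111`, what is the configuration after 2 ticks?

1011000
1111010

1111010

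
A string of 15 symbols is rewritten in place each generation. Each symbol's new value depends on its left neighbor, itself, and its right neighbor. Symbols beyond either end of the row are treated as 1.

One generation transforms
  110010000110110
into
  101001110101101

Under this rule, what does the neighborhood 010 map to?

At position 4 the neighborhood is 010; the next row has 0 there.

0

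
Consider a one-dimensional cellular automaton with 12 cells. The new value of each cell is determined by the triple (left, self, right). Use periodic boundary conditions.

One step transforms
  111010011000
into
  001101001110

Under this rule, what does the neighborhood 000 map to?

At position 10 the neighborhood is 000; the next row has 1 there.

1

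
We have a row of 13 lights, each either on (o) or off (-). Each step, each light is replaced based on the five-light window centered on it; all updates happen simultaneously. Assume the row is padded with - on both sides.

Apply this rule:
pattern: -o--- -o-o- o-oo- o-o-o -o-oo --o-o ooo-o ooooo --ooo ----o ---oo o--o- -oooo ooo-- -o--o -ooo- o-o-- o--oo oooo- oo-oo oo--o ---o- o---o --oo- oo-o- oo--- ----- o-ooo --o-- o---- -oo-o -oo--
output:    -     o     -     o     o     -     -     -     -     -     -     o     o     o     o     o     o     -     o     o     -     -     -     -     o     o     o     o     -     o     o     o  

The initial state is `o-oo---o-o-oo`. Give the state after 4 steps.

o---o-oo---oo

-o-oo---ooo-o
--o-oo---o-oo
---o-oo---o-o
o---o-oo---oo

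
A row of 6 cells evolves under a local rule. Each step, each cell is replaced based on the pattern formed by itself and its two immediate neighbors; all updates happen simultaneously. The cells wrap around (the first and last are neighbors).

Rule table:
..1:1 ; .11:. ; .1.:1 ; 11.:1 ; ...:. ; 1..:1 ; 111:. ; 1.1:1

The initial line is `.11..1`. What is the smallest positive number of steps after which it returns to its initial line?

3

1.1111
11....
.11..1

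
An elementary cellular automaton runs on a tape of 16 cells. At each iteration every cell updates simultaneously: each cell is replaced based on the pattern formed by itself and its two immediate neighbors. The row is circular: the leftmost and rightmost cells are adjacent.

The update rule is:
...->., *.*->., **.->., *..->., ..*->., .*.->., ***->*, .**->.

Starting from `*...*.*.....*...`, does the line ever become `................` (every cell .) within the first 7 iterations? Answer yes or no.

yes

................
all cells are . at iteration 1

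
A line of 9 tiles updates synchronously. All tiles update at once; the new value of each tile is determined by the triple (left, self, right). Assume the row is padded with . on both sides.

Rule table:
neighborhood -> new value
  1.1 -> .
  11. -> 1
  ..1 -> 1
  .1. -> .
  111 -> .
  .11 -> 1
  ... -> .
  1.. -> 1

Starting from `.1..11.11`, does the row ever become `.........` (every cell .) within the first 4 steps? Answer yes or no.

no

1.1111.11
..1..1.11
.1.11..11
1..111111
step 4 is 1..111111, still not uniform .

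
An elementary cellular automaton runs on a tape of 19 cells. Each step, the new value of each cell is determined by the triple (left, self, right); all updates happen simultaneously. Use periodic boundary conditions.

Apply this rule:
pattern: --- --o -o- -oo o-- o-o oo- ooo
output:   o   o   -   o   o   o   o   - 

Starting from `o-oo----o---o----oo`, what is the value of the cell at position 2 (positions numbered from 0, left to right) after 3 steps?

step 1: oooooooo-ooo-ooooo-
step 2: o------ooo-ooo---oo
step 3: oooooooo-ooo-ooooo-
position 2 holds o

o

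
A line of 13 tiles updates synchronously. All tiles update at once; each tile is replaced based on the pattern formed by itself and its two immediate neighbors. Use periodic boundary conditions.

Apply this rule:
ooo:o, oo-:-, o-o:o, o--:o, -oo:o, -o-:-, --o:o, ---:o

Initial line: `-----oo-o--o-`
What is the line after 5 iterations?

oooooo-o-oo-o
ooooo-o-oo-oo
oooo-o-oo-ooo
ooo-o-oo-oooo
oo-o-oo-ooooo

oo-o-oo-ooooo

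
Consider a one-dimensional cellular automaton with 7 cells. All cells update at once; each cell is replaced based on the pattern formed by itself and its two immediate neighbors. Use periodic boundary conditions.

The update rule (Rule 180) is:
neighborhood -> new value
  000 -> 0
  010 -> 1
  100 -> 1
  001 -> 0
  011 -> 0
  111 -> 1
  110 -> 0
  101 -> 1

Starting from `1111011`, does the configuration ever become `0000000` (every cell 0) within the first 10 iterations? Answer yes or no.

1110101
1101110
0010101
1011111
0101111
1110110
0101001
1111101
1111010
0110111
iteration 10 is 0110111, still not uniform 0

no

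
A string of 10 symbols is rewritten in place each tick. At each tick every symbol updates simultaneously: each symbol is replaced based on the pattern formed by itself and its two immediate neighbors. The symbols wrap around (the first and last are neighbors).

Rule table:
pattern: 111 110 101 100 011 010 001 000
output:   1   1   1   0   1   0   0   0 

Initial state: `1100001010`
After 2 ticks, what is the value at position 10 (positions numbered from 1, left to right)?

1100000101
1100000011
position 10 holds 1

1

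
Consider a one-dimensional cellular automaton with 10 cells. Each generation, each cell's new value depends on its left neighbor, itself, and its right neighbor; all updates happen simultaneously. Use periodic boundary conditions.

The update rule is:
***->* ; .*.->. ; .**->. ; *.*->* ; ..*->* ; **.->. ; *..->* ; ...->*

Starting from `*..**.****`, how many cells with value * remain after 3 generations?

generation 1: .**..*.***
generation 2: *..**.*.*.
generation 3: .**..*.*.*
count of *: 5

5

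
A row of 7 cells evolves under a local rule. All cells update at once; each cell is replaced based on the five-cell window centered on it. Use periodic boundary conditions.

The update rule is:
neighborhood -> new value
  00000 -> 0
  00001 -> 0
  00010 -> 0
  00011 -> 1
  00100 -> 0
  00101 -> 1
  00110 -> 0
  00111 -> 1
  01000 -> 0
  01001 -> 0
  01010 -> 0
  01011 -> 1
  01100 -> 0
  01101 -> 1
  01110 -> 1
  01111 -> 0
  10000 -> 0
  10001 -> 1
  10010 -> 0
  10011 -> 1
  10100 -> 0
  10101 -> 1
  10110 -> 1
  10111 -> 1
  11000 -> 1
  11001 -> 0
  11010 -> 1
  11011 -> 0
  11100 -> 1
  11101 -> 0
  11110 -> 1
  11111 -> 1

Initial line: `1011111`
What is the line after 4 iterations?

iteration 1: 0010111
iteration 2: 0011111
iteration 3: 0110111
iteration 4: 0110110

0110110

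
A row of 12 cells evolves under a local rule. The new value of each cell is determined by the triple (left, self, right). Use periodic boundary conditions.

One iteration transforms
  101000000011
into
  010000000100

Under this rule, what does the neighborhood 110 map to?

0

At position 0 the neighborhood is 110; the next row has 0 there.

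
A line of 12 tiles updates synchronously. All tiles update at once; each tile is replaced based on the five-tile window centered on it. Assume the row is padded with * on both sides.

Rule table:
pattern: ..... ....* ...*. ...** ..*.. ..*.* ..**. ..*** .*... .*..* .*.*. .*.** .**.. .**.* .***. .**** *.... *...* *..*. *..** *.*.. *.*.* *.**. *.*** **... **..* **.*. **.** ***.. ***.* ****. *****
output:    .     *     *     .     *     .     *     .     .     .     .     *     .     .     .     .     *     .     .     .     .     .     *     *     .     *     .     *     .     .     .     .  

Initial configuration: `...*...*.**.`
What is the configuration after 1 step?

..**..*.**.*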